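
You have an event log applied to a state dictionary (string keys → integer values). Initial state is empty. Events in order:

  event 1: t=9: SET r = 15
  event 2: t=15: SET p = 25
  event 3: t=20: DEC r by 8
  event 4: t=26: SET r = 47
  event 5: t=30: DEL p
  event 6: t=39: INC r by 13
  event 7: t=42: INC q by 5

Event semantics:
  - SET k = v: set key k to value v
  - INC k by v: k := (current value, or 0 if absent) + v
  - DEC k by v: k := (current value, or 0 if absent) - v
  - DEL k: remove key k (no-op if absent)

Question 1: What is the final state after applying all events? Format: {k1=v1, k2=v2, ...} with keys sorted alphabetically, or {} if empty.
Answer: {q=5, r=60}

Derivation:
  after event 1 (t=9: SET r = 15): {r=15}
  after event 2 (t=15: SET p = 25): {p=25, r=15}
  after event 3 (t=20: DEC r by 8): {p=25, r=7}
  after event 4 (t=26: SET r = 47): {p=25, r=47}
  after event 5 (t=30: DEL p): {r=47}
  after event 6 (t=39: INC r by 13): {r=60}
  after event 7 (t=42: INC q by 5): {q=5, r=60}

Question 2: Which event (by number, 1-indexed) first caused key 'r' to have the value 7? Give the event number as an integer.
Answer: 3

Derivation:
Looking for first event where r becomes 7:
  event 1: r = 15
  event 2: r = 15
  event 3: r 15 -> 7  <-- first match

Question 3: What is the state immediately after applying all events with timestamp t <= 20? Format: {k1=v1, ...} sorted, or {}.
Answer: {p=25, r=7}

Derivation:
Apply events with t <= 20 (3 events):
  after event 1 (t=9: SET r = 15): {r=15}
  after event 2 (t=15: SET p = 25): {p=25, r=15}
  after event 3 (t=20: DEC r by 8): {p=25, r=7}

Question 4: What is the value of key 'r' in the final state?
Answer: 60

Derivation:
Track key 'r' through all 7 events:
  event 1 (t=9: SET r = 15): r (absent) -> 15
  event 2 (t=15: SET p = 25): r unchanged
  event 3 (t=20: DEC r by 8): r 15 -> 7
  event 4 (t=26: SET r = 47): r 7 -> 47
  event 5 (t=30: DEL p): r unchanged
  event 6 (t=39: INC r by 13): r 47 -> 60
  event 7 (t=42: INC q by 5): r unchanged
Final: r = 60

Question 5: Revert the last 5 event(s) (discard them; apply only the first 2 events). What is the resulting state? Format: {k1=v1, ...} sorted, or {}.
Keep first 2 events (discard last 5):
  after event 1 (t=9: SET r = 15): {r=15}
  after event 2 (t=15: SET p = 25): {p=25, r=15}

Answer: {p=25, r=15}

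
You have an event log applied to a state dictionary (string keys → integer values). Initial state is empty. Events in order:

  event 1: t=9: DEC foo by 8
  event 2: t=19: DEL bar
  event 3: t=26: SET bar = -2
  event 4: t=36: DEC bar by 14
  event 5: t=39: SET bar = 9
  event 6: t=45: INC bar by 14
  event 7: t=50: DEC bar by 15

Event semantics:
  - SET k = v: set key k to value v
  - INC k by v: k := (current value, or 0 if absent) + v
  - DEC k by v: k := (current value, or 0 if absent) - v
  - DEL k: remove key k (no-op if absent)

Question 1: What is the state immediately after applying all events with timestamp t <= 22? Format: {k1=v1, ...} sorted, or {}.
Apply events with t <= 22 (2 events):
  after event 1 (t=9: DEC foo by 8): {foo=-8}
  after event 2 (t=19: DEL bar): {foo=-8}

Answer: {foo=-8}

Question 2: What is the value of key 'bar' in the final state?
Answer: 8

Derivation:
Track key 'bar' through all 7 events:
  event 1 (t=9: DEC foo by 8): bar unchanged
  event 2 (t=19: DEL bar): bar (absent) -> (absent)
  event 3 (t=26: SET bar = -2): bar (absent) -> -2
  event 4 (t=36: DEC bar by 14): bar -2 -> -16
  event 5 (t=39: SET bar = 9): bar -16 -> 9
  event 6 (t=45: INC bar by 14): bar 9 -> 23
  event 7 (t=50: DEC bar by 15): bar 23 -> 8
Final: bar = 8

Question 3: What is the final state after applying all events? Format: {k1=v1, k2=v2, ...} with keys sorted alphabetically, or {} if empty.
  after event 1 (t=9: DEC foo by 8): {foo=-8}
  after event 2 (t=19: DEL bar): {foo=-8}
  after event 3 (t=26: SET bar = -2): {bar=-2, foo=-8}
  after event 4 (t=36: DEC bar by 14): {bar=-16, foo=-8}
  after event 5 (t=39: SET bar = 9): {bar=9, foo=-8}
  after event 6 (t=45: INC bar by 14): {bar=23, foo=-8}
  after event 7 (t=50: DEC bar by 15): {bar=8, foo=-8}

Answer: {bar=8, foo=-8}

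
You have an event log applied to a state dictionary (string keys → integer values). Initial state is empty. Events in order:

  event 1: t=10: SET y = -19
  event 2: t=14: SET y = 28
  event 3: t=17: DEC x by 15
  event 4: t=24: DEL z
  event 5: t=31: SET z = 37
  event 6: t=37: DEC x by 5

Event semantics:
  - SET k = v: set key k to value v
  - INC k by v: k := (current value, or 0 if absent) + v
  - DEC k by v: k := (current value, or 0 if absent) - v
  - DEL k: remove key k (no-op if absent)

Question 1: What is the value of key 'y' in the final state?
Track key 'y' through all 6 events:
  event 1 (t=10: SET y = -19): y (absent) -> -19
  event 2 (t=14: SET y = 28): y -19 -> 28
  event 3 (t=17: DEC x by 15): y unchanged
  event 4 (t=24: DEL z): y unchanged
  event 5 (t=31: SET z = 37): y unchanged
  event 6 (t=37: DEC x by 5): y unchanged
Final: y = 28

Answer: 28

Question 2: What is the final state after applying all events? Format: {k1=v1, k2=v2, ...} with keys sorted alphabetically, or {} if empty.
Answer: {x=-20, y=28, z=37}

Derivation:
  after event 1 (t=10: SET y = -19): {y=-19}
  after event 2 (t=14: SET y = 28): {y=28}
  after event 3 (t=17: DEC x by 15): {x=-15, y=28}
  after event 4 (t=24: DEL z): {x=-15, y=28}
  after event 5 (t=31: SET z = 37): {x=-15, y=28, z=37}
  after event 6 (t=37: DEC x by 5): {x=-20, y=28, z=37}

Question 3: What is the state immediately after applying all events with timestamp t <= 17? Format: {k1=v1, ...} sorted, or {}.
Apply events with t <= 17 (3 events):
  after event 1 (t=10: SET y = -19): {y=-19}
  after event 2 (t=14: SET y = 28): {y=28}
  after event 3 (t=17: DEC x by 15): {x=-15, y=28}

Answer: {x=-15, y=28}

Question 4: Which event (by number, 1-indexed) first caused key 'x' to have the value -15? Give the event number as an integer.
Looking for first event where x becomes -15:
  event 3: x (absent) -> -15  <-- first match

Answer: 3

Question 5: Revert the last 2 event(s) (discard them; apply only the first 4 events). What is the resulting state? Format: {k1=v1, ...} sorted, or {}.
Keep first 4 events (discard last 2):
  after event 1 (t=10: SET y = -19): {y=-19}
  after event 2 (t=14: SET y = 28): {y=28}
  after event 3 (t=17: DEC x by 15): {x=-15, y=28}
  after event 4 (t=24: DEL z): {x=-15, y=28}

Answer: {x=-15, y=28}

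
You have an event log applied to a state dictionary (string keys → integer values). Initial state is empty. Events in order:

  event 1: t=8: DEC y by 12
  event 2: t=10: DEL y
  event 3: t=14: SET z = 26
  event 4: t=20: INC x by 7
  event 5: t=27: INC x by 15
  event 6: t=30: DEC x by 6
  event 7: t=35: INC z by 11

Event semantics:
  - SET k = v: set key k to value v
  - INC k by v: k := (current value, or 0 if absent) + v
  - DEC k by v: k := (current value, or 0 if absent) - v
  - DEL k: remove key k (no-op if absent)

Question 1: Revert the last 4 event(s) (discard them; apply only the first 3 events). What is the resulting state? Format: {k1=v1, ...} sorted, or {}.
Answer: {z=26}

Derivation:
Keep first 3 events (discard last 4):
  after event 1 (t=8: DEC y by 12): {y=-12}
  after event 2 (t=10: DEL y): {}
  after event 3 (t=14: SET z = 26): {z=26}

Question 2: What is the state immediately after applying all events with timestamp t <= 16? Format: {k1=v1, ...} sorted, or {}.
Answer: {z=26}

Derivation:
Apply events with t <= 16 (3 events):
  after event 1 (t=8: DEC y by 12): {y=-12}
  after event 2 (t=10: DEL y): {}
  after event 3 (t=14: SET z = 26): {z=26}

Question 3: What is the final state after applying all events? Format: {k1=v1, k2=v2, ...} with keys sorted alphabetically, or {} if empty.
  after event 1 (t=8: DEC y by 12): {y=-12}
  after event 2 (t=10: DEL y): {}
  after event 3 (t=14: SET z = 26): {z=26}
  after event 4 (t=20: INC x by 7): {x=7, z=26}
  after event 5 (t=27: INC x by 15): {x=22, z=26}
  after event 6 (t=30: DEC x by 6): {x=16, z=26}
  after event 7 (t=35: INC z by 11): {x=16, z=37}

Answer: {x=16, z=37}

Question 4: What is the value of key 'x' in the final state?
Answer: 16

Derivation:
Track key 'x' through all 7 events:
  event 1 (t=8: DEC y by 12): x unchanged
  event 2 (t=10: DEL y): x unchanged
  event 3 (t=14: SET z = 26): x unchanged
  event 4 (t=20: INC x by 7): x (absent) -> 7
  event 5 (t=27: INC x by 15): x 7 -> 22
  event 6 (t=30: DEC x by 6): x 22 -> 16
  event 7 (t=35: INC z by 11): x unchanged
Final: x = 16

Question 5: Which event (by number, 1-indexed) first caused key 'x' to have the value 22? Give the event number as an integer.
Answer: 5

Derivation:
Looking for first event where x becomes 22:
  event 4: x = 7
  event 5: x 7 -> 22  <-- first match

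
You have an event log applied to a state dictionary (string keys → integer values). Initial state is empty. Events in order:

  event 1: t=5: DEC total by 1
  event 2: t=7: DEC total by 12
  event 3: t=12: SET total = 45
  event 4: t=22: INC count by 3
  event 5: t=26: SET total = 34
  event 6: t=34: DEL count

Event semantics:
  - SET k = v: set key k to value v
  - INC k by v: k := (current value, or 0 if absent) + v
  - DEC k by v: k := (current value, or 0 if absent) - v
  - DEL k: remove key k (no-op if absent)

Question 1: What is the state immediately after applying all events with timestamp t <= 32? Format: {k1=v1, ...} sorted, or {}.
Apply events with t <= 32 (5 events):
  after event 1 (t=5: DEC total by 1): {total=-1}
  after event 2 (t=7: DEC total by 12): {total=-13}
  after event 3 (t=12: SET total = 45): {total=45}
  after event 4 (t=22: INC count by 3): {count=3, total=45}
  after event 5 (t=26: SET total = 34): {count=3, total=34}

Answer: {count=3, total=34}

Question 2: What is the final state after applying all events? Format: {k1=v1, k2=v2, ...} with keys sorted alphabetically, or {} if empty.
Answer: {total=34}

Derivation:
  after event 1 (t=5: DEC total by 1): {total=-1}
  after event 2 (t=7: DEC total by 12): {total=-13}
  after event 3 (t=12: SET total = 45): {total=45}
  after event 4 (t=22: INC count by 3): {count=3, total=45}
  after event 5 (t=26: SET total = 34): {count=3, total=34}
  after event 6 (t=34: DEL count): {total=34}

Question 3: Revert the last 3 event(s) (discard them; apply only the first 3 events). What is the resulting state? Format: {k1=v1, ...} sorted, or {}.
Keep first 3 events (discard last 3):
  after event 1 (t=5: DEC total by 1): {total=-1}
  after event 2 (t=7: DEC total by 12): {total=-13}
  after event 3 (t=12: SET total = 45): {total=45}

Answer: {total=45}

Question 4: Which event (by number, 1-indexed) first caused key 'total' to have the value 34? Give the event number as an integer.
Looking for first event where total becomes 34:
  event 1: total = -1
  event 2: total = -13
  event 3: total = 45
  event 4: total = 45
  event 5: total 45 -> 34  <-- first match

Answer: 5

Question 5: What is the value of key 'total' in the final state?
Track key 'total' through all 6 events:
  event 1 (t=5: DEC total by 1): total (absent) -> -1
  event 2 (t=7: DEC total by 12): total -1 -> -13
  event 3 (t=12: SET total = 45): total -13 -> 45
  event 4 (t=22: INC count by 3): total unchanged
  event 5 (t=26: SET total = 34): total 45 -> 34
  event 6 (t=34: DEL count): total unchanged
Final: total = 34

Answer: 34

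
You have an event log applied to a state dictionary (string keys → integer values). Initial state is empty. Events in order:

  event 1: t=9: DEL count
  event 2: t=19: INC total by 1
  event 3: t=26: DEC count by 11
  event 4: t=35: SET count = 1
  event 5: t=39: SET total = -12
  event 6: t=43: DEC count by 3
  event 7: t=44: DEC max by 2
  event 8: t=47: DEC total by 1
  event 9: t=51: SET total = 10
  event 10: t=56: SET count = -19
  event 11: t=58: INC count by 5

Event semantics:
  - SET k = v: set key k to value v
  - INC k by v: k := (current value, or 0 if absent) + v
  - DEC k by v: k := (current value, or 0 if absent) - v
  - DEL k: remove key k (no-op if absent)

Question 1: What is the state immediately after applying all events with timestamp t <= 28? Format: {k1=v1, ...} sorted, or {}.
Answer: {count=-11, total=1}

Derivation:
Apply events with t <= 28 (3 events):
  after event 1 (t=9: DEL count): {}
  after event 2 (t=19: INC total by 1): {total=1}
  after event 3 (t=26: DEC count by 11): {count=-11, total=1}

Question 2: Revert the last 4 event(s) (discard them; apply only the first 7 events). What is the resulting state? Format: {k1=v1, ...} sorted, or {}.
Answer: {count=-2, max=-2, total=-12}

Derivation:
Keep first 7 events (discard last 4):
  after event 1 (t=9: DEL count): {}
  after event 2 (t=19: INC total by 1): {total=1}
  after event 3 (t=26: DEC count by 11): {count=-11, total=1}
  after event 4 (t=35: SET count = 1): {count=1, total=1}
  after event 5 (t=39: SET total = -12): {count=1, total=-12}
  after event 6 (t=43: DEC count by 3): {count=-2, total=-12}
  after event 7 (t=44: DEC max by 2): {count=-2, max=-2, total=-12}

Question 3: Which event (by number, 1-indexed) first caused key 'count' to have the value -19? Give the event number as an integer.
Looking for first event where count becomes -19:
  event 3: count = -11
  event 4: count = 1
  event 5: count = 1
  event 6: count = -2
  event 7: count = -2
  event 8: count = -2
  event 9: count = -2
  event 10: count -2 -> -19  <-- first match

Answer: 10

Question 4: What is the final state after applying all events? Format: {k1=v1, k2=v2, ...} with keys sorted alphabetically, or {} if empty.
Answer: {count=-14, max=-2, total=10}

Derivation:
  after event 1 (t=9: DEL count): {}
  after event 2 (t=19: INC total by 1): {total=1}
  after event 3 (t=26: DEC count by 11): {count=-11, total=1}
  after event 4 (t=35: SET count = 1): {count=1, total=1}
  after event 5 (t=39: SET total = -12): {count=1, total=-12}
  after event 6 (t=43: DEC count by 3): {count=-2, total=-12}
  after event 7 (t=44: DEC max by 2): {count=-2, max=-2, total=-12}
  after event 8 (t=47: DEC total by 1): {count=-2, max=-2, total=-13}
  after event 9 (t=51: SET total = 10): {count=-2, max=-2, total=10}
  after event 10 (t=56: SET count = -19): {count=-19, max=-2, total=10}
  after event 11 (t=58: INC count by 5): {count=-14, max=-2, total=10}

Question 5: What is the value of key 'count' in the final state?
Answer: -14

Derivation:
Track key 'count' through all 11 events:
  event 1 (t=9: DEL count): count (absent) -> (absent)
  event 2 (t=19: INC total by 1): count unchanged
  event 3 (t=26: DEC count by 11): count (absent) -> -11
  event 4 (t=35: SET count = 1): count -11 -> 1
  event 5 (t=39: SET total = -12): count unchanged
  event 6 (t=43: DEC count by 3): count 1 -> -2
  event 7 (t=44: DEC max by 2): count unchanged
  event 8 (t=47: DEC total by 1): count unchanged
  event 9 (t=51: SET total = 10): count unchanged
  event 10 (t=56: SET count = -19): count -2 -> -19
  event 11 (t=58: INC count by 5): count -19 -> -14
Final: count = -14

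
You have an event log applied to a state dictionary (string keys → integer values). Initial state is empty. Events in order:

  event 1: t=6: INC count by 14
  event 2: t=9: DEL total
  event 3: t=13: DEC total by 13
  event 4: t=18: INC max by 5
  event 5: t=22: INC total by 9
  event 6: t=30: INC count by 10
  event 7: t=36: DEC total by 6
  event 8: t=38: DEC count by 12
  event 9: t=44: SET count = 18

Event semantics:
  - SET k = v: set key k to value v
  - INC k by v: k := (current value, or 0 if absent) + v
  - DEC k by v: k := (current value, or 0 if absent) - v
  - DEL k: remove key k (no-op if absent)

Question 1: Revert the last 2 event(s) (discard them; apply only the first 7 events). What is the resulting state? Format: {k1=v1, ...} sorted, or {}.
Keep first 7 events (discard last 2):
  after event 1 (t=6: INC count by 14): {count=14}
  after event 2 (t=9: DEL total): {count=14}
  after event 3 (t=13: DEC total by 13): {count=14, total=-13}
  after event 4 (t=18: INC max by 5): {count=14, max=5, total=-13}
  after event 5 (t=22: INC total by 9): {count=14, max=5, total=-4}
  after event 6 (t=30: INC count by 10): {count=24, max=5, total=-4}
  after event 7 (t=36: DEC total by 6): {count=24, max=5, total=-10}

Answer: {count=24, max=5, total=-10}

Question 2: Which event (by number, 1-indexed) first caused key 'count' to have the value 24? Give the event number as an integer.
Answer: 6

Derivation:
Looking for first event where count becomes 24:
  event 1: count = 14
  event 2: count = 14
  event 3: count = 14
  event 4: count = 14
  event 5: count = 14
  event 6: count 14 -> 24  <-- first match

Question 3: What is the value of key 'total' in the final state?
Track key 'total' through all 9 events:
  event 1 (t=6: INC count by 14): total unchanged
  event 2 (t=9: DEL total): total (absent) -> (absent)
  event 3 (t=13: DEC total by 13): total (absent) -> -13
  event 4 (t=18: INC max by 5): total unchanged
  event 5 (t=22: INC total by 9): total -13 -> -4
  event 6 (t=30: INC count by 10): total unchanged
  event 7 (t=36: DEC total by 6): total -4 -> -10
  event 8 (t=38: DEC count by 12): total unchanged
  event 9 (t=44: SET count = 18): total unchanged
Final: total = -10

Answer: -10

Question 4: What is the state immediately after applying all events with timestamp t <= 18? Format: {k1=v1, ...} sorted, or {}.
Apply events with t <= 18 (4 events):
  after event 1 (t=6: INC count by 14): {count=14}
  after event 2 (t=9: DEL total): {count=14}
  after event 3 (t=13: DEC total by 13): {count=14, total=-13}
  after event 4 (t=18: INC max by 5): {count=14, max=5, total=-13}

Answer: {count=14, max=5, total=-13}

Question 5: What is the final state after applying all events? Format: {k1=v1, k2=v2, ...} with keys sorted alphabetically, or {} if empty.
  after event 1 (t=6: INC count by 14): {count=14}
  after event 2 (t=9: DEL total): {count=14}
  after event 3 (t=13: DEC total by 13): {count=14, total=-13}
  after event 4 (t=18: INC max by 5): {count=14, max=5, total=-13}
  after event 5 (t=22: INC total by 9): {count=14, max=5, total=-4}
  after event 6 (t=30: INC count by 10): {count=24, max=5, total=-4}
  after event 7 (t=36: DEC total by 6): {count=24, max=5, total=-10}
  after event 8 (t=38: DEC count by 12): {count=12, max=5, total=-10}
  after event 9 (t=44: SET count = 18): {count=18, max=5, total=-10}

Answer: {count=18, max=5, total=-10}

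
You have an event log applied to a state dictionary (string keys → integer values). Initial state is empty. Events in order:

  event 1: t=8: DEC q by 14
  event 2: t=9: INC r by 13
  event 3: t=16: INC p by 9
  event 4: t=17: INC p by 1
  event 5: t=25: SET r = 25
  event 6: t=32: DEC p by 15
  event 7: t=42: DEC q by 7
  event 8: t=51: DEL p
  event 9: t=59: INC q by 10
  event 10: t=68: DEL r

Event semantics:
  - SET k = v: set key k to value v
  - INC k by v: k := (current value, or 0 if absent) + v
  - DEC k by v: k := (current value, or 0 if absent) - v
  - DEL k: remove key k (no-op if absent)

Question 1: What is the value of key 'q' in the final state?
Answer: -11

Derivation:
Track key 'q' through all 10 events:
  event 1 (t=8: DEC q by 14): q (absent) -> -14
  event 2 (t=9: INC r by 13): q unchanged
  event 3 (t=16: INC p by 9): q unchanged
  event 4 (t=17: INC p by 1): q unchanged
  event 5 (t=25: SET r = 25): q unchanged
  event 6 (t=32: DEC p by 15): q unchanged
  event 7 (t=42: DEC q by 7): q -14 -> -21
  event 8 (t=51: DEL p): q unchanged
  event 9 (t=59: INC q by 10): q -21 -> -11
  event 10 (t=68: DEL r): q unchanged
Final: q = -11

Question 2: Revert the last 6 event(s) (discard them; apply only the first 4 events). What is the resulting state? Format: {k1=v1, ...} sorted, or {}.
Keep first 4 events (discard last 6):
  after event 1 (t=8: DEC q by 14): {q=-14}
  after event 2 (t=9: INC r by 13): {q=-14, r=13}
  after event 3 (t=16: INC p by 9): {p=9, q=-14, r=13}
  after event 4 (t=17: INC p by 1): {p=10, q=-14, r=13}

Answer: {p=10, q=-14, r=13}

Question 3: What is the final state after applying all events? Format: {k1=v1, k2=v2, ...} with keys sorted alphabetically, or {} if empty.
  after event 1 (t=8: DEC q by 14): {q=-14}
  after event 2 (t=9: INC r by 13): {q=-14, r=13}
  after event 3 (t=16: INC p by 9): {p=9, q=-14, r=13}
  after event 4 (t=17: INC p by 1): {p=10, q=-14, r=13}
  after event 5 (t=25: SET r = 25): {p=10, q=-14, r=25}
  after event 6 (t=32: DEC p by 15): {p=-5, q=-14, r=25}
  after event 7 (t=42: DEC q by 7): {p=-5, q=-21, r=25}
  after event 8 (t=51: DEL p): {q=-21, r=25}
  after event 9 (t=59: INC q by 10): {q=-11, r=25}
  after event 10 (t=68: DEL r): {q=-11}

Answer: {q=-11}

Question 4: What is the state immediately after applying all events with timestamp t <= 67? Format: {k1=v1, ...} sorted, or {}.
Answer: {q=-11, r=25}

Derivation:
Apply events with t <= 67 (9 events):
  after event 1 (t=8: DEC q by 14): {q=-14}
  after event 2 (t=9: INC r by 13): {q=-14, r=13}
  after event 3 (t=16: INC p by 9): {p=9, q=-14, r=13}
  after event 4 (t=17: INC p by 1): {p=10, q=-14, r=13}
  after event 5 (t=25: SET r = 25): {p=10, q=-14, r=25}
  after event 6 (t=32: DEC p by 15): {p=-5, q=-14, r=25}
  after event 7 (t=42: DEC q by 7): {p=-5, q=-21, r=25}
  after event 8 (t=51: DEL p): {q=-21, r=25}
  after event 9 (t=59: INC q by 10): {q=-11, r=25}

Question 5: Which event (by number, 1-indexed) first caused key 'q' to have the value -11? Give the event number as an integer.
Looking for first event where q becomes -11:
  event 1: q = -14
  event 2: q = -14
  event 3: q = -14
  event 4: q = -14
  event 5: q = -14
  event 6: q = -14
  event 7: q = -21
  event 8: q = -21
  event 9: q -21 -> -11  <-- first match

Answer: 9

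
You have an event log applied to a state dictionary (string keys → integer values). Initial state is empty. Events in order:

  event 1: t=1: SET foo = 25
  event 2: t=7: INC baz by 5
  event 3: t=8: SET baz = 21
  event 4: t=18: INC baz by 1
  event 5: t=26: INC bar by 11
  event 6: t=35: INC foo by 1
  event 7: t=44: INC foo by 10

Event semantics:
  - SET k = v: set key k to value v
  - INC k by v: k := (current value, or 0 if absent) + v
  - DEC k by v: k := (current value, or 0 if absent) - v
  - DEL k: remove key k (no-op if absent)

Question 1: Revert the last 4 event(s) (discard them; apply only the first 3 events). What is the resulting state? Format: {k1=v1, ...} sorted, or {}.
Keep first 3 events (discard last 4):
  after event 1 (t=1: SET foo = 25): {foo=25}
  after event 2 (t=7: INC baz by 5): {baz=5, foo=25}
  after event 3 (t=8: SET baz = 21): {baz=21, foo=25}

Answer: {baz=21, foo=25}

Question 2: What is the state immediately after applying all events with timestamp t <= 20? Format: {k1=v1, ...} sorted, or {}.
Answer: {baz=22, foo=25}

Derivation:
Apply events with t <= 20 (4 events):
  after event 1 (t=1: SET foo = 25): {foo=25}
  after event 2 (t=7: INC baz by 5): {baz=5, foo=25}
  after event 3 (t=8: SET baz = 21): {baz=21, foo=25}
  after event 4 (t=18: INC baz by 1): {baz=22, foo=25}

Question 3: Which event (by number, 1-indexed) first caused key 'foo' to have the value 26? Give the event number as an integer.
Answer: 6

Derivation:
Looking for first event where foo becomes 26:
  event 1: foo = 25
  event 2: foo = 25
  event 3: foo = 25
  event 4: foo = 25
  event 5: foo = 25
  event 6: foo 25 -> 26  <-- first match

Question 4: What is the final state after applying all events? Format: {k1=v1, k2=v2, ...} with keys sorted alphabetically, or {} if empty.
Answer: {bar=11, baz=22, foo=36}

Derivation:
  after event 1 (t=1: SET foo = 25): {foo=25}
  after event 2 (t=7: INC baz by 5): {baz=5, foo=25}
  after event 3 (t=8: SET baz = 21): {baz=21, foo=25}
  after event 4 (t=18: INC baz by 1): {baz=22, foo=25}
  after event 5 (t=26: INC bar by 11): {bar=11, baz=22, foo=25}
  after event 6 (t=35: INC foo by 1): {bar=11, baz=22, foo=26}
  after event 7 (t=44: INC foo by 10): {bar=11, baz=22, foo=36}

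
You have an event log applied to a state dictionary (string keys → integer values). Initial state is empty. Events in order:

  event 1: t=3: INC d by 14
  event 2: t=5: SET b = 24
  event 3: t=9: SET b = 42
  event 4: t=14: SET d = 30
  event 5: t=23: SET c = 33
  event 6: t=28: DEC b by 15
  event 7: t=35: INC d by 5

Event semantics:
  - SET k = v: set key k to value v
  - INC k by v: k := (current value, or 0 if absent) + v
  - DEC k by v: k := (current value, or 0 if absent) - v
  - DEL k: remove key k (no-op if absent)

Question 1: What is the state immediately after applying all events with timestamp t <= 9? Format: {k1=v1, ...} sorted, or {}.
Answer: {b=42, d=14}

Derivation:
Apply events with t <= 9 (3 events):
  after event 1 (t=3: INC d by 14): {d=14}
  after event 2 (t=5: SET b = 24): {b=24, d=14}
  after event 3 (t=9: SET b = 42): {b=42, d=14}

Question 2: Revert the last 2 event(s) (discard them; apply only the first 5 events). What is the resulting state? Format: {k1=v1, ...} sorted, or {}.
Keep first 5 events (discard last 2):
  after event 1 (t=3: INC d by 14): {d=14}
  after event 2 (t=5: SET b = 24): {b=24, d=14}
  after event 3 (t=9: SET b = 42): {b=42, d=14}
  after event 4 (t=14: SET d = 30): {b=42, d=30}
  after event 5 (t=23: SET c = 33): {b=42, c=33, d=30}

Answer: {b=42, c=33, d=30}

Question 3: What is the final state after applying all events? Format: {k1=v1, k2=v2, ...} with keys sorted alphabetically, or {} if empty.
Answer: {b=27, c=33, d=35}

Derivation:
  after event 1 (t=3: INC d by 14): {d=14}
  after event 2 (t=5: SET b = 24): {b=24, d=14}
  after event 3 (t=9: SET b = 42): {b=42, d=14}
  after event 4 (t=14: SET d = 30): {b=42, d=30}
  after event 5 (t=23: SET c = 33): {b=42, c=33, d=30}
  after event 6 (t=28: DEC b by 15): {b=27, c=33, d=30}
  after event 7 (t=35: INC d by 5): {b=27, c=33, d=35}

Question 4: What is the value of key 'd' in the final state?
Track key 'd' through all 7 events:
  event 1 (t=3: INC d by 14): d (absent) -> 14
  event 2 (t=5: SET b = 24): d unchanged
  event 3 (t=9: SET b = 42): d unchanged
  event 4 (t=14: SET d = 30): d 14 -> 30
  event 5 (t=23: SET c = 33): d unchanged
  event 6 (t=28: DEC b by 15): d unchanged
  event 7 (t=35: INC d by 5): d 30 -> 35
Final: d = 35

Answer: 35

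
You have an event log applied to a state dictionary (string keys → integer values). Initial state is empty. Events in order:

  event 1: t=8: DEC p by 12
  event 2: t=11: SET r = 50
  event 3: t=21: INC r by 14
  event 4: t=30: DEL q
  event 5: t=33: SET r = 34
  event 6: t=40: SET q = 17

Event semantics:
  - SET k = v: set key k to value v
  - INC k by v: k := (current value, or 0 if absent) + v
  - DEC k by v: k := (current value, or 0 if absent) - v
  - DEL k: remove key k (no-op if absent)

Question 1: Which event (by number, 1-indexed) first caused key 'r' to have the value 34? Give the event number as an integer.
Answer: 5

Derivation:
Looking for first event where r becomes 34:
  event 2: r = 50
  event 3: r = 64
  event 4: r = 64
  event 5: r 64 -> 34  <-- first match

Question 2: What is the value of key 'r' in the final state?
Track key 'r' through all 6 events:
  event 1 (t=8: DEC p by 12): r unchanged
  event 2 (t=11: SET r = 50): r (absent) -> 50
  event 3 (t=21: INC r by 14): r 50 -> 64
  event 4 (t=30: DEL q): r unchanged
  event 5 (t=33: SET r = 34): r 64 -> 34
  event 6 (t=40: SET q = 17): r unchanged
Final: r = 34

Answer: 34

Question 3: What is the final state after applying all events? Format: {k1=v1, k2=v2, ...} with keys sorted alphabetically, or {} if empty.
  after event 1 (t=8: DEC p by 12): {p=-12}
  after event 2 (t=11: SET r = 50): {p=-12, r=50}
  after event 3 (t=21: INC r by 14): {p=-12, r=64}
  after event 4 (t=30: DEL q): {p=-12, r=64}
  after event 5 (t=33: SET r = 34): {p=-12, r=34}
  after event 6 (t=40: SET q = 17): {p=-12, q=17, r=34}

Answer: {p=-12, q=17, r=34}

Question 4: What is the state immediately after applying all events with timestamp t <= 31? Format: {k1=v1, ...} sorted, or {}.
Apply events with t <= 31 (4 events):
  after event 1 (t=8: DEC p by 12): {p=-12}
  after event 2 (t=11: SET r = 50): {p=-12, r=50}
  after event 3 (t=21: INC r by 14): {p=-12, r=64}
  after event 4 (t=30: DEL q): {p=-12, r=64}

Answer: {p=-12, r=64}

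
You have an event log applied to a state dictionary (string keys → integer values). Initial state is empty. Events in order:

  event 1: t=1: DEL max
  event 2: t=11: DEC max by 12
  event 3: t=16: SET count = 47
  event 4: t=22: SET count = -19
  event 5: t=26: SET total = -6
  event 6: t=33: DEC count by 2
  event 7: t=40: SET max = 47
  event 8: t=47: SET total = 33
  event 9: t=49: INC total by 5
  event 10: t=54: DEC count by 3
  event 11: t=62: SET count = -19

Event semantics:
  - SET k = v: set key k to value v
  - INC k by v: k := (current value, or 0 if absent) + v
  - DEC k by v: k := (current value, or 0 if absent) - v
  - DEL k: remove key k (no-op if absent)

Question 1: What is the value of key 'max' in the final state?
Track key 'max' through all 11 events:
  event 1 (t=1: DEL max): max (absent) -> (absent)
  event 2 (t=11: DEC max by 12): max (absent) -> -12
  event 3 (t=16: SET count = 47): max unchanged
  event 4 (t=22: SET count = -19): max unchanged
  event 5 (t=26: SET total = -6): max unchanged
  event 6 (t=33: DEC count by 2): max unchanged
  event 7 (t=40: SET max = 47): max -12 -> 47
  event 8 (t=47: SET total = 33): max unchanged
  event 9 (t=49: INC total by 5): max unchanged
  event 10 (t=54: DEC count by 3): max unchanged
  event 11 (t=62: SET count = -19): max unchanged
Final: max = 47

Answer: 47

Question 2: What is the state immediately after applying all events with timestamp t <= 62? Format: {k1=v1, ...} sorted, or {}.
Answer: {count=-19, max=47, total=38}

Derivation:
Apply events with t <= 62 (11 events):
  after event 1 (t=1: DEL max): {}
  after event 2 (t=11: DEC max by 12): {max=-12}
  after event 3 (t=16: SET count = 47): {count=47, max=-12}
  after event 4 (t=22: SET count = -19): {count=-19, max=-12}
  after event 5 (t=26: SET total = -6): {count=-19, max=-12, total=-6}
  after event 6 (t=33: DEC count by 2): {count=-21, max=-12, total=-6}
  after event 7 (t=40: SET max = 47): {count=-21, max=47, total=-6}
  after event 8 (t=47: SET total = 33): {count=-21, max=47, total=33}
  after event 9 (t=49: INC total by 5): {count=-21, max=47, total=38}
  after event 10 (t=54: DEC count by 3): {count=-24, max=47, total=38}
  after event 11 (t=62: SET count = -19): {count=-19, max=47, total=38}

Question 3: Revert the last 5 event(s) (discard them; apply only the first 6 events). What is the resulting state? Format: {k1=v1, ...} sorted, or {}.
Answer: {count=-21, max=-12, total=-6}

Derivation:
Keep first 6 events (discard last 5):
  after event 1 (t=1: DEL max): {}
  after event 2 (t=11: DEC max by 12): {max=-12}
  after event 3 (t=16: SET count = 47): {count=47, max=-12}
  after event 4 (t=22: SET count = -19): {count=-19, max=-12}
  after event 5 (t=26: SET total = -6): {count=-19, max=-12, total=-6}
  after event 6 (t=33: DEC count by 2): {count=-21, max=-12, total=-6}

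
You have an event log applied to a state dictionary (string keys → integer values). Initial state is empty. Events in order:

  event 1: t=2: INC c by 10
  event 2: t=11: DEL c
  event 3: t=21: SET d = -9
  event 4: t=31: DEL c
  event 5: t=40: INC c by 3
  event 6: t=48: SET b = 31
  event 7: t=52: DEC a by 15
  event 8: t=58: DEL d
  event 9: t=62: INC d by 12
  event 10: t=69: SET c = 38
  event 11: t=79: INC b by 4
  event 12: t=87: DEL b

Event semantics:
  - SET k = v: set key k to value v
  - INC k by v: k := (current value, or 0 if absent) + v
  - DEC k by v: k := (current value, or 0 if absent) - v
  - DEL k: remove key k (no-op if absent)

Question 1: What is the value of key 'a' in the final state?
Track key 'a' through all 12 events:
  event 1 (t=2: INC c by 10): a unchanged
  event 2 (t=11: DEL c): a unchanged
  event 3 (t=21: SET d = -9): a unchanged
  event 4 (t=31: DEL c): a unchanged
  event 5 (t=40: INC c by 3): a unchanged
  event 6 (t=48: SET b = 31): a unchanged
  event 7 (t=52: DEC a by 15): a (absent) -> -15
  event 8 (t=58: DEL d): a unchanged
  event 9 (t=62: INC d by 12): a unchanged
  event 10 (t=69: SET c = 38): a unchanged
  event 11 (t=79: INC b by 4): a unchanged
  event 12 (t=87: DEL b): a unchanged
Final: a = -15

Answer: -15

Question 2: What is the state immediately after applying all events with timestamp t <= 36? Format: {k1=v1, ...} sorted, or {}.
Answer: {d=-9}

Derivation:
Apply events with t <= 36 (4 events):
  after event 1 (t=2: INC c by 10): {c=10}
  after event 2 (t=11: DEL c): {}
  after event 3 (t=21: SET d = -9): {d=-9}
  after event 4 (t=31: DEL c): {d=-9}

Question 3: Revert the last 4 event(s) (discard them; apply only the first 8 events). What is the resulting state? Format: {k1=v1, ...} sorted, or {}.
Answer: {a=-15, b=31, c=3}

Derivation:
Keep first 8 events (discard last 4):
  after event 1 (t=2: INC c by 10): {c=10}
  after event 2 (t=11: DEL c): {}
  after event 3 (t=21: SET d = -9): {d=-9}
  after event 4 (t=31: DEL c): {d=-9}
  after event 5 (t=40: INC c by 3): {c=3, d=-9}
  after event 6 (t=48: SET b = 31): {b=31, c=3, d=-9}
  after event 7 (t=52: DEC a by 15): {a=-15, b=31, c=3, d=-9}
  after event 8 (t=58: DEL d): {a=-15, b=31, c=3}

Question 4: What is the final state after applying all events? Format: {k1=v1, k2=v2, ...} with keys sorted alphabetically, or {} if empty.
Answer: {a=-15, c=38, d=12}

Derivation:
  after event 1 (t=2: INC c by 10): {c=10}
  after event 2 (t=11: DEL c): {}
  after event 3 (t=21: SET d = -9): {d=-9}
  after event 4 (t=31: DEL c): {d=-9}
  after event 5 (t=40: INC c by 3): {c=3, d=-9}
  after event 6 (t=48: SET b = 31): {b=31, c=3, d=-9}
  after event 7 (t=52: DEC a by 15): {a=-15, b=31, c=3, d=-9}
  after event 8 (t=58: DEL d): {a=-15, b=31, c=3}
  after event 9 (t=62: INC d by 12): {a=-15, b=31, c=3, d=12}
  after event 10 (t=69: SET c = 38): {a=-15, b=31, c=38, d=12}
  after event 11 (t=79: INC b by 4): {a=-15, b=35, c=38, d=12}
  after event 12 (t=87: DEL b): {a=-15, c=38, d=12}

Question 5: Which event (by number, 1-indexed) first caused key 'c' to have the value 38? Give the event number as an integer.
Answer: 10

Derivation:
Looking for first event where c becomes 38:
  event 1: c = 10
  event 2: c = (absent)
  event 5: c = 3
  event 6: c = 3
  event 7: c = 3
  event 8: c = 3
  event 9: c = 3
  event 10: c 3 -> 38  <-- first match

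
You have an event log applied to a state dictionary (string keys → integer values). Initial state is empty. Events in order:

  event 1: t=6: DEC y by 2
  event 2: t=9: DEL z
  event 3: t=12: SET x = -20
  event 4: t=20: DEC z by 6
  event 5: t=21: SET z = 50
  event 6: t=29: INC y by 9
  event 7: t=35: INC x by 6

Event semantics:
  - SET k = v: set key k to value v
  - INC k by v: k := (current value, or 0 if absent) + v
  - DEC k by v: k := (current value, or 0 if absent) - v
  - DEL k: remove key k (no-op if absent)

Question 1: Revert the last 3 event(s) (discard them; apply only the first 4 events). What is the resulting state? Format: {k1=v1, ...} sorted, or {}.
Answer: {x=-20, y=-2, z=-6}

Derivation:
Keep first 4 events (discard last 3):
  after event 1 (t=6: DEC y by 2): {y=-2}
  after event 2 (t=9: DEL z): {y=-2}
  after event 3 (t=12: SET x = -20): {x=-20, y=-2}
  after event 4 (t=20: DEC z by 6): {x=-20, y=-2, z=-6}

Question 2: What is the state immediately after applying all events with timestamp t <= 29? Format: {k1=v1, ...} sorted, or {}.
Answer: {x=-20, y=7, z=50}

Derivation:
Apply events with t <= 29 (6 events):
  after event 1 (t=6: DEC y by 2): {y=-2}
  after event 2 (t=9: DEL z): {y=-2}
  after event 3 (t=12: SET x = -20): {x=-20, y=-2}
  after event 4 (t=20: DEC z by 6): {x=-20, y=-2, z=-6}
  after event 5 (t=21: SET z = 50): {x=-20, y=-2, z=50}
  after event 6 (t=29: INC y by 9): {x=-20, y=7, z=50}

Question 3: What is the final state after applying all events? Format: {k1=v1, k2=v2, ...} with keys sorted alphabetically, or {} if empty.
Answer: {x=-14, y=7, z=50}

Derivation:
  after event 1 (t=6: DEC y by 2): {y=-2}
  after event 2 (t=9: DEL z): {y=-2}
  after event 3 (t=12: SET x = -20): {x=-20, y=-2}
  after event 4 (t=20: DEC z by 6): {x=-20, y=-2, z=-6}
  after event 5 (t=21: SET z = 50): {x=-20, y=-2, z=50}
  after event 6 (t=29: INC y by 9): {x=-20, y=7, z=50}
  after event 7 (t=35: INC x by 6): {x=-14, y=7, z=50}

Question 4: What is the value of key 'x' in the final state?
Track key 'x' through all 7 events:
  event 1 (t=6: DEC y by 2): x unchanged
  event 2 (t=9: DEL z): x unchanged
  event 3 (t=12: SET x = -20): x (absent) -> -20
  event 4 (t=20: DEC z by 6): x unchanged
  event 5 (t=21: SET z = 50): x unchanged
  event 6 (t=29: INC y by 9): x unchanged
  event 7 (t=35: INC x by 6): x -20 -> -14
Final: x = -14

Answer: -14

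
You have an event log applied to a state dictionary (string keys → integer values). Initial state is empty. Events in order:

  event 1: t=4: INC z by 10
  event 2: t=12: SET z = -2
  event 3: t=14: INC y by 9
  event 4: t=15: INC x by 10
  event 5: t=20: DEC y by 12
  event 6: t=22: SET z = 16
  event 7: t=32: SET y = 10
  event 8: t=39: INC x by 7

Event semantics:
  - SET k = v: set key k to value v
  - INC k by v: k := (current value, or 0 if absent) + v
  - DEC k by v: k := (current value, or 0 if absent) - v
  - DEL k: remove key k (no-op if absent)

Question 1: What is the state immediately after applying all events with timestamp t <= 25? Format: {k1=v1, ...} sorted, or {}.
Apply events with t <= 25 (6 events):
  after event 1 (t=4: INC z by 10): {z=10}
  after event 2 (t=12: SET z = -2): {z=-2}
  after event 3 (t=14: INC y by 9): {y=9, z=-2}
  after event 4 (t=15: INC x by 10): {x=10, y=9, z=-2}
  after event 5 (t=20: DEC y by 12): {x=10, y=-3, z=-2}
  after event 6 (t=22: SET z = 16): {x=10, y=-3, z=16}

Answer: {x=10, y=-3, z=16}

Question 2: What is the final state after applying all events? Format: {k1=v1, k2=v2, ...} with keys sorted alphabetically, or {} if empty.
  after event 1 (t=4: INC z by 10): {z=10}
  after event 2 (t=12: SET z = -2): {z=-2}
  after event 3 (t=14: INC y by 9): {y=9, z=-2}
  after event 4 (t=15: INC x by 10): {x=10, y=9, z=-2}
  after event 5 (t=20: DEC y by 12): {x=10, y=-3, z=-2}
  after event 6 (t=22: SET z = 16): {x=10, y=-3, z=16}
  after event 7 (t=32: SET y = 10): {x=10, y=10, z=16}
  after event 8 (t=39: INC x by 7): {x=17, y=10, z=16}

Answer: {x=17, y=10, z=16}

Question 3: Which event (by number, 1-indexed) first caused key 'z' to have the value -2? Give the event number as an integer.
Looking for first event where z becomes -2:
  event 1: z = 10
  event 2: z 10 -> -2  <-- first match

Answer: 2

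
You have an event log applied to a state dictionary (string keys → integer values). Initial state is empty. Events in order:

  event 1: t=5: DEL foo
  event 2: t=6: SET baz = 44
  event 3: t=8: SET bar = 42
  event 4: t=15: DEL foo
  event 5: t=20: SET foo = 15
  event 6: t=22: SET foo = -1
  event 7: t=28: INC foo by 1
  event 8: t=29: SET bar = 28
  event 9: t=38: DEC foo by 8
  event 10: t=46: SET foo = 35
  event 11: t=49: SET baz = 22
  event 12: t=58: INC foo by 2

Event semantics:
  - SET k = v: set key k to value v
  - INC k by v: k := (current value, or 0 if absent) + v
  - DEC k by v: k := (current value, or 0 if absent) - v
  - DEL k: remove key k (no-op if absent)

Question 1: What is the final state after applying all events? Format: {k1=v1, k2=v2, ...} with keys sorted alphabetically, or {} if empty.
  after event 1 (t=5: DEL foo): {}
  after event 2 (t=6: SET baz = 44): {baz=44}
  after event 3 (t=8: SET bar = 42): {bar=42, baz=44}
  after event 4 (t=15: DEL foo): {bar=42, baz=44}
  after event 5 (t=20: SET foo = 15): {bar=42, baz=44, foo=15}
  after event 6 (t=22: SET foo = -1): {bar=42, baz=44, foo=-1}
  after event 7 (t=28: INC foo by 1): {bar=42, baz=44, foo=0}
  after event 8 (t=29: SET bar = 28): {bar=28, baz=44, foo=0}
  after event 9 (t=38: DEC foo by 8): {bar=28, baz=44, foo=-8}
  after event 10 (t=46: SET foo = 35): {bar=28, baz=44, foo=35}
  after event 11 (t=49: SET baz = 22): {bar=28, baz=22, foo=35}
  after event 12 (t=58: INC foo by 2): {bar=28, baz=22, foo=37}

Answer: {bar=28, baz=22, foo=37}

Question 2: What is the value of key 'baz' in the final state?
Answer: 22

Derivation:
Track key 'baz' through all 12 events:
  event 1 (t=5: DEL foo): baz unchanged
  event 2 (t=6: SET baz = 44): baz (absent) -> 44
  event 3 (t=8: SET bar = 42): baz unchanged
  event 4 (t=15: DEL foo): baz unchanged
  event 5 (t=20: SET foo = 15): baz unchanged
  event 6 (t=22: SET foo = -1): baz unchanged
  event 7 (t=28: INC foo by 1): baz unchanged
  event 8 (t=29: SET bar = 28): baz unchanged
  event 9 (t=38: DEC foo by 8): baz unchanged
  event 10 (t=46: SET foo = 35): baz unchanged
  event 11 (t=49: SET baz = 22): baz 44 -> 22
  event 12 (t=58: INC foo by 2): baz unchanged
Final: baz = 22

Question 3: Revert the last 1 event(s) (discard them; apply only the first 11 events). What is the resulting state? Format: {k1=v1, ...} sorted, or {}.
Keep first 11 events (discard last 1):
  after event 1 (t=5: DEL foo): {}
  after event 2 (t=6: SET baz = 44): {baz=44}
  after event 3 (t=8: SET bar = 42): {bar=42, baz=44}
  after event 4 (t=15: DEL foo): {bar=42, baz=44}
  after event 5 (t=20: SET foo = 15): {bar=42, baz=44, foo=15}
  after event 6 (t=22: SET foo = -1): {bar=42, baz=44, foo=-1}
  after event 7 (t=28: INC foo by 1): {bar=42, baz=44, foo=0}
  after event 8 (t=29: SET bar = 28): {bar=28, baz=44, foo=0}
  after event 9 (t=38: DEC foo by 8): {bar=28, baz=44, foo=-8}
  after event 10 (t=46: SET foo = 35): {bar=28, baz=44, foo=35}
  after event 11 (t=49: SET baz = 22): {bar=28, baz=22, foo=35}

Answer: {bar=28, baz=22, foo=35}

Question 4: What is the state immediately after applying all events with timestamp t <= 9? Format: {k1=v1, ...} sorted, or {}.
Apply events with t <= 9 (3 events):
  after event 1 (t=5: DEL foo): {}
  after event 2 (t=6: SET baz = 44): {baz=44}
  after event 3 (t=8: SET bar = 42): {bar=42, baz=44}

Answer: {bar=42, baz=44}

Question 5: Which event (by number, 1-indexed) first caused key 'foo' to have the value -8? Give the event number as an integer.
Answer: 9

Derivation:
Looking for first event where foo becomes -8:
  event 5: foo = 15
  event 6: foo = -1
  event 7: foo = 0
  event 8: foo = 0
  event 9: foo 0 -> -8  <-- first match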